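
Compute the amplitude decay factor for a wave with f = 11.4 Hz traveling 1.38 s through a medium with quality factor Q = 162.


pi*f*t/Q = pi*11.4*1.38/162 = 0.305084
A/A0 = exp(-0.305084) = 0.737062

0.737062


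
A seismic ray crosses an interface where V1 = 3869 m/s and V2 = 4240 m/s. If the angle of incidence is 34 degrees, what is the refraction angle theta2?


sin(theta1) = sin(34 deg) = 0.559193
sin(theta2) = V2/V1 * sin(theta1) = 4240/3869 * 0.559193 = 0.612814
theta2 = arcsin(0.612814) = 37.7933 degrees

37.7933


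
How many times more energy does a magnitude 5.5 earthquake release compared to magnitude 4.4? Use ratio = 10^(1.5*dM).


M2 - M1 = 5.5 - 4.4 = 1.1
1.5 * 1.1 = 1.65
ratio = 10^1.65 = 44.67

44.67


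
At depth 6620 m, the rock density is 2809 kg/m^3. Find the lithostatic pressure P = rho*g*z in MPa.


P = rho * g * z / 1e6
= 2809 * 9.81 * 6620 / 1e6
= 182422639.8 / 1e6
= 182.4226 MPa

182.4226


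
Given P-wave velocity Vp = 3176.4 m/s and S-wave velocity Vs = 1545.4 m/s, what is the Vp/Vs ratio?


Vp/Vs = 3176.4 / 1545.4
= 2.0554

2.0554


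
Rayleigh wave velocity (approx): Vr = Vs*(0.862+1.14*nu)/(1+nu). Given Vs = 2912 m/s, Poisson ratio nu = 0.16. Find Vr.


Numerator factor = 0.862 + 1.14*0.16 = 1.0444
Denominator = 1 + 0.16 = 1.16
Vr = 2912 * 1.0444 / 1.16 = 2621.8 m/s

2621.8


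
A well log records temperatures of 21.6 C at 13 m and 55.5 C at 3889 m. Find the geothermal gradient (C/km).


dT = 55.5 - 21.6 = 33.9 C
dz = 3889 - 13 = 3876 m
gradient = dT/dz * 1000 = 33.9/3876 * 1000 = 8.7461 C/km

8.7461


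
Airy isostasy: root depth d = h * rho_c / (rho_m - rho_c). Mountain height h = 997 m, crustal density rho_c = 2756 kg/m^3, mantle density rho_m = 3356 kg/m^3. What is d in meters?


rho_m - rho_c = 3356 - 2756 = 600
d = 997 * 2756 / 600
= 2747732 / 600
= 4579.55 m

4579.55


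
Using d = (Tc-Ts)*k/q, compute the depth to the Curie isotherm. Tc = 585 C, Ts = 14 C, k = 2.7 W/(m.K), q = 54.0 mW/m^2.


T_Curie - T_surf = 585 - 14 = 571 C
Convert q to W/m^2: 54.0 mW/m^2 = 0.054 W/m^2
d = 571 * 2.7 / 0.054 = 28550.0 m

28550.0


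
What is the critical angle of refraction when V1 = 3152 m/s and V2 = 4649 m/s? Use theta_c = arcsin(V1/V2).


V1/V2 = 3152/4649 = 0.677995
theta_c = arcsin(0.677995) = 42.6872 degrees

42.6872


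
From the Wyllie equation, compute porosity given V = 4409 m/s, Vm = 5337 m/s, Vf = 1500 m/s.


1/V - 1/Vm = 1/4409 - 1/5337 = 3.944e-05
1/Vf - 1/Vm = 1/1500 - 1/5337 = 0.0004793
phi = 3.944e-05 / 0.0004793 = 0.0823

0.0823


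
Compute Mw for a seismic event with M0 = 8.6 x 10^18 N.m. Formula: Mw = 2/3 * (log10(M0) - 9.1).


log10(M0) = log10(8.6 x 10^18) = 18.9345
Mw = 2/3 * (18.9345 - 9.1)
= 2/3 * 9.8345
= 6.56

6.56


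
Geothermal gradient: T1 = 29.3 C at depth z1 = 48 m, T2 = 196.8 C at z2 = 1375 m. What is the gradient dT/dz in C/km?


dT = 196.8 - 29.3 = 167.5 C
dz = 1375 - 48 = 1327 m
gradient = dT/dz * 1000 = 167.5/1327 * 1000 = 126.2246 C/km

126.2246


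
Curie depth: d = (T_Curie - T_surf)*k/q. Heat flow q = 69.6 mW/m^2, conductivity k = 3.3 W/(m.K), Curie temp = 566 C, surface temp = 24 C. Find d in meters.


T_Curie - T_surf = 566 - 24 = 542 C
Convert q to W/m^2: 69.6 mW/m^2 = 0.0696 W/m^2
d = 542 * 3.3 / 0.0696 = 25698.28 m

25698.28


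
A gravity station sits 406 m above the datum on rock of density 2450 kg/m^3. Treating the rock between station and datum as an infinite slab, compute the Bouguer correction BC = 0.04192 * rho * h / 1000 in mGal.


BC = 0.04192 * rho * h / 1000
= 0.04192 * 2450 * 406 / 1000
= 41.6978 mGal

41.6978


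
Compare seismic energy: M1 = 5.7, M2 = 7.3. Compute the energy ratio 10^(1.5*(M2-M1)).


M2 - M1 = 7.3 - 5.7 = 1.6
1.5 * 1.6 = 2.4
ratio = 10^2.4 = 251.19

251.19


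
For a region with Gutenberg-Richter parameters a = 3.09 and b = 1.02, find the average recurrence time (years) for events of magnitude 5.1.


log10(N) = 3.09 - 1.02*5.1 = -2.112
N = 10^-2.112 = 0.007727
T = 1/N = 1/0.007727 = 129.4196 years

129.4196


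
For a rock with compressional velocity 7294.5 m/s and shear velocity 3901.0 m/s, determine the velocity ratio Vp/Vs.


Vp/Vs = 7294.5 / 3901.0
= 1.8699

1.8699


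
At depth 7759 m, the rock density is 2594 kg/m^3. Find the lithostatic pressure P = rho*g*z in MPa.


P = rho * g * z / 1e6
= 2594 * 9.81 * 7759 / 1e6
= 197444359.26 / 1e6
= 197.4444 MPa

197.4444


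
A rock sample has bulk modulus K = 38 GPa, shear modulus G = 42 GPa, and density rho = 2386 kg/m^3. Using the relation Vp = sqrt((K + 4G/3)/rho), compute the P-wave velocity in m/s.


First compute the effective modulus:
K + 4G/3 = 38e9 + 4*42e9/3 = 94000000000.0 Pa
Then divide by density:
94000000000.0 / 2386 = 39396479.4635 Pa/(kg/m^3)
Take the square root:
Vp = sqrt(39396479.4635) = 6276.66 m/s

6276.66


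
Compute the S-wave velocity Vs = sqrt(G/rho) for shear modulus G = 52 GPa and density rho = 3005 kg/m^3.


Convert G to Pa: G = 52e9 Pa
Compute G/rho = 52e9 / 3005 = 17304492.5125
Vs = sqrt(17304492.5125) = 4159.87 m/s

4159.87


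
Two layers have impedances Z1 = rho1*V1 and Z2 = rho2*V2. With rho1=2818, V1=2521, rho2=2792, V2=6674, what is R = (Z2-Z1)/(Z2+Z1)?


Z1 = 2818 * 2521 = 7104178
Z2 = 2792 * 6674 = 18633808
R = (18633808 - 7104178) / (18633808 + 7104178) = 11529630 / 25737986 = 0.448

0.448


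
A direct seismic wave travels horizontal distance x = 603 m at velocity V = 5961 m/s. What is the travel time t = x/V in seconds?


t = x / V
= 603 / 5961
= 0.1012 s

0.1012


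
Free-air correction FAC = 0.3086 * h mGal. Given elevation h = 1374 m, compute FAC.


FAC = 0.3086 * h
= 0.3086 * 1374
= 424.0164 mGal

424.0164


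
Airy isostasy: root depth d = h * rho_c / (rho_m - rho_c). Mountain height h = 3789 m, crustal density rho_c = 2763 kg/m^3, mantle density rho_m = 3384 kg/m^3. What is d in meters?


rho_m - rho_c = 3384 - 2763 = 621
d = 3789 * 2763 / 621
= 10469007 / 621
= 16858.3 m

16858.3


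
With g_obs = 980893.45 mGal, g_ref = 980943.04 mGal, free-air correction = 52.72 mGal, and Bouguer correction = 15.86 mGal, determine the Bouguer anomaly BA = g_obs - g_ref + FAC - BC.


BA = g_obs - g_ref + FAC - BC
= 980893.45 - 980943.04 + 52.72 - 15.86
= -12.73 mGal

-12.73


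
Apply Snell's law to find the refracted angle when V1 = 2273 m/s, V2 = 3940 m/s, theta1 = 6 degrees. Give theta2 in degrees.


sin(theta1) = sin(6 deg) = 0.104528
sin(theta2) = V2/V1 * sin(theta1) = 3940/2273 * 0.104528 = 0.181189
theta2 = arcsin(0.181189) = 10.439 degrees

10.439


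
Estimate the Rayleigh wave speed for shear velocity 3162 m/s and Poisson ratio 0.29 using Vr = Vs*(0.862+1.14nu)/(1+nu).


Numerator factor = 0.862 + 1.14*0.29 = 1.1926
Denominator = 1 + 0.29 = 1.29
Vr = 3162 * 1.1926 / 1.29 = 2923.26 m/s

2923.26


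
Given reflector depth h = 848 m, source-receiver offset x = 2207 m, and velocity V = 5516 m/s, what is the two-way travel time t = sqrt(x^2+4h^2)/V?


x^2 + 4h^2 = 2207^2 + 4*848^2 = 4870849 + 2876416 = 7747265
sqrt(7747265) = 2783.3909
t = 2783.3909 / 5516 = 0.5046 s

0.5046


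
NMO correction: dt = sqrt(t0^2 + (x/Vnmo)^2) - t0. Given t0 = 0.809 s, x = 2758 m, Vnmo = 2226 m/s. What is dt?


x/Vnmo = 2758/2226 = 1.238994
(x/Vnmo)^2 = 1.535105
t0^2 = 0.654481
sqrt(0.654481 + 1.535105) = 1.479725
dt = 1.479725 - 0.809 = 0.670725

0.670725


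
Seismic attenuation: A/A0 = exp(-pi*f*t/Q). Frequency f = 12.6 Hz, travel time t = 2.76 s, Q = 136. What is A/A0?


pi*f*t/Q = pi*12.6*2.76/136 = 0.803324
A/A0 = exp(-0.803324) = 0.447838

0.447838


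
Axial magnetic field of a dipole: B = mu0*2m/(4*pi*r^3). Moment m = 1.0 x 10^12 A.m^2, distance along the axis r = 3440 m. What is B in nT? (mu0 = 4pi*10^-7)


m = 1.0 x 10^12 = 1000000000000 A.m^2
2m = 2000000000000 A.m^2
r^3 = 3440^3 = 40707584000
B = (4pi*10^-7) * 2000000000000 / (4*pi * 40707584000) * 1e9
= 2513274.122872 / 511546587359.16 * 1e9
= 4913.0894 nT

4913.0894


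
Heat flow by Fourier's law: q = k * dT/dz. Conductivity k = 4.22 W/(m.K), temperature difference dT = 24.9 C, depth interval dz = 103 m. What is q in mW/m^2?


q = k * dT / dz * 1000
= 4.22 * 24.9 / 103 * 1000
= 1.020175 * 1000
= 1020.1748 mW/m^2

1020.1748


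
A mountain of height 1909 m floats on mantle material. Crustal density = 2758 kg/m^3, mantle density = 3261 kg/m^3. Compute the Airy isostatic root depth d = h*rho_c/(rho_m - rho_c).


rho_m - rho_c = 3261 - 2758 = 503
d = 1909 * 2758 / 503
= 5265022 / 503
= 10467.24 m

10467.24


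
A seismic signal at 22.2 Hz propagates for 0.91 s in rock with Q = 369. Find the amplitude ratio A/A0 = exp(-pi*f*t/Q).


pi*f*t/Q = pi*22.2*0.91/369 = 0.171996
A/A0 = exp(-0.171996) = 0.841983

0.841983


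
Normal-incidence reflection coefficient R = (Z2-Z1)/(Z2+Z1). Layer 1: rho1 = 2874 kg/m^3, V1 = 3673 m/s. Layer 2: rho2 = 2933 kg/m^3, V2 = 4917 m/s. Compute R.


Z1 = 2874 * 3673 = 10556202
Z2 = 2933 * 4917 = 14421561
R = (14421561 - 10556202) / (14421561 + 10556202) = 3865359 / 24977763 = 0.1548

0.1548


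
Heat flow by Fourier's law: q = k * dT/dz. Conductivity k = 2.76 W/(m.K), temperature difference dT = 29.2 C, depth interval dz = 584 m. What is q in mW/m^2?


q = k * dT / dz * 1000
= 2.76 * 29.2 / 584 * 1000
= 0.138 * 1000
= 138.0 mW/m^2

138.0


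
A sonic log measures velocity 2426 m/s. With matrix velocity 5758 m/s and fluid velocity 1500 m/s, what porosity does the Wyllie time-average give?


1/V - 1/Vm = 1/2426 - 1/5758 = 0.00023853
1/Vf - 1/Vm = 1/1500 - 1/5758 = 0.000493
phi = 0.00023853 / 0.000493 = 0.4838

0.4838


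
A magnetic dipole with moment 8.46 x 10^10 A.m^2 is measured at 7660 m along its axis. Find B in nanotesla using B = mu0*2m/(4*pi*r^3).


m = 8.46 x 10^10 = 84600000000 A.m^2
2m = 169200000000 A.m^2
r^3 = 7660^3 = 449455096000
B = (4pi*10^-7) * 169200000000 / (4*pi * 449455096000) * 1e9
= 212622.990795 / 5648019310848.38 * 1e9
= 37.6456 nT

37.6456


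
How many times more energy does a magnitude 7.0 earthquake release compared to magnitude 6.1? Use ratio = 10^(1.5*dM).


M2 - M1 = 7.0 - 6.1 = 0.9
1.5 * 0.9 = 1.35
ratio = 10^1.35 = 22.39

22.39


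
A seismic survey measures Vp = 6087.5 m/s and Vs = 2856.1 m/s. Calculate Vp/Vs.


Vp/Vs = 6087.5 / 2856.1
= 2.1314

2.1314


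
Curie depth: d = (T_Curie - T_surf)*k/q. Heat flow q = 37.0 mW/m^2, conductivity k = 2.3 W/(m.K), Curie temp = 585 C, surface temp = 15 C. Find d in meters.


T_Curie - T_surf = 585 - 15 = 570 C
Convert q to W/m^2: 37.0 mW/m^2 = 0.037 W/m^2
d = 570 * 2.3 / 0.037 = 35432.43 m

35432.43


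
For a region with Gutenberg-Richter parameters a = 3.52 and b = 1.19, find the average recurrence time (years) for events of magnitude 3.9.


log10(N) = 3.52 - 1.19*3.9 = -1.121
N = 10^-1.121 = 0.075683
T = 1/N = 1/0.075683 = 13.213 years

13.213


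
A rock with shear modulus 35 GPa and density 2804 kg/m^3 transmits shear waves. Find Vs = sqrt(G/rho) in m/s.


Convert G to Pa: G = 35e9 Pa
Compute G/rho = 35e9 / 2804 = 12482168.331
Vs = sqrt(12482168.331) = 3533.01 m/s

3533.01


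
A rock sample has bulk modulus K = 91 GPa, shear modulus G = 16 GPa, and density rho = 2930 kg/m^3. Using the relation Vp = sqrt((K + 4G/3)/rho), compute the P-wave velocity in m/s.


First compute the effective modulus:
K + 4G/3 = 91e9 + 4*16e9/3 = 112333333333.33 Pa
Then divide by density:
112333333333.33 / 2930 = 38339021.6155 Pa/(kg/m^3)
Take the square root:
Vp = sqrt(38339021.6155) = 6191.85 m/s

6191.85


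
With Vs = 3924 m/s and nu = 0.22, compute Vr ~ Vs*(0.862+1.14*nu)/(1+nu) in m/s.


Numerator factor = 0.862 + 1.14*0.22 = 1.1128
Denominator = 1 + 0.22 = 1.22
Vr = 3924 * 1.1128 / 1.22 = 3579.2 m/s

3579.2


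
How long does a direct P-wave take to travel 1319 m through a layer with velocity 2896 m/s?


t = x / V
= 1319 / 2896
= 0.4555 s

0.4555


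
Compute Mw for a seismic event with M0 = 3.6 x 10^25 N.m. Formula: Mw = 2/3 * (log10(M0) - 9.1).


log10(M0) = log10(3.6 x 10^25) = 25.5563
Mw = 2/3 * (25.5563 - 9.1)
= 2/3 * 16.4563
= 10.97

10.97


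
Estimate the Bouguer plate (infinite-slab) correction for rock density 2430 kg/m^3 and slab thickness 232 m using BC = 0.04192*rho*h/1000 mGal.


BC = 0.04192 * rho * h / 1000
= 0.04192 * 2430 * 232 / 1000
= 23.6328 mGal

23.6328


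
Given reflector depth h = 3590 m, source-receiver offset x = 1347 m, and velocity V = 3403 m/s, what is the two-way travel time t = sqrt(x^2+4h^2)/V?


x^2 + 4h^2 = 1347^2 + 4*3590^2 = 1814409 + 51552400 = 53366809
sqrt(53366809) = 7305.259
t = 7305.259 / 3403 = 2.1467 s

2.1467


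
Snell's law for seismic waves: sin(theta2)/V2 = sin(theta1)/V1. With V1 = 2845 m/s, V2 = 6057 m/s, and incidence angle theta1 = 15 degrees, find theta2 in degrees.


sin(theta1) = sin(15 deg) = 0.258819
sin(theta2) = V2/V1 * sin(theta1) = 6057/2845 * 0.258819 = 0.551025
theta2 = arcsin(0.551025) = 33.4374 degrees

33.4374


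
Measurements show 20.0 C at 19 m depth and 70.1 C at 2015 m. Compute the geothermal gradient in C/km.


dT = 70.1 - 20.0 = 50.1 C
dz = 2015 - 19 = 1996 m
gradient = dT/dz * 1000 = 50.1/1996 * 1000 = 25.1002 C/km

25.1002


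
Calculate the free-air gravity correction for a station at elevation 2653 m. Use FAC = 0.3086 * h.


FAC = 0.3086 * h
= 0.3086 * 2653
= 818.7158 mGal

818.7158


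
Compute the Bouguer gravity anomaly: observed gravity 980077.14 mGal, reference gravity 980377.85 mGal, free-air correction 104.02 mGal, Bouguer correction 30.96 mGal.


BA = g_obs - g_ref + FAC - BC
= 980077.14 - 980377.85 + 104.02 - 30.96
= -227.65 mGal

-227.65


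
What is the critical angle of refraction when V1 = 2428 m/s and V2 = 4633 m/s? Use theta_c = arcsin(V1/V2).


V1/V2 = 2428/4633 = 0.524066
theta_c = arcsin(0.524066) = 31.6054 degrees

31.6054


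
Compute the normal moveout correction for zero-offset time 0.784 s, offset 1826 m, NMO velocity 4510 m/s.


x/Vnmo = 1826/4510 = 0.404878
(x/Vnmo)^2 = 0.163926
t0^2 = 0.614656
sqrt(0.614656 + 0.163926) = 0.882373
dt = 0.882373 - 0.784 = 0.098373

0.098373


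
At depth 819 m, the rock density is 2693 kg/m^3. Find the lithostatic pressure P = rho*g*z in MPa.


P = rho * g * z / 1e6
= 2693 * 9.81 * 819 / 1e6
= 21636612.27 / 1e6
= 21.6366 MPa

21.6366


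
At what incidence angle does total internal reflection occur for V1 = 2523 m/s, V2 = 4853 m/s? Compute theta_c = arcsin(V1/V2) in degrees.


V1/V2 = 2523/4853 = 0.519885
theta_c = arcsin(0.519885) = 31.3245 degrees

31.3245


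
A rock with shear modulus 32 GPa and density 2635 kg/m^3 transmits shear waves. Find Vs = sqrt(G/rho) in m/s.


Convert G to Pa: G = 32e9 Pa
Compute G/rho = 32e9 / 2635 = 12144212.5237
Vs = sqrt(12144212.5237) = 3484.85 m/s

3484.85


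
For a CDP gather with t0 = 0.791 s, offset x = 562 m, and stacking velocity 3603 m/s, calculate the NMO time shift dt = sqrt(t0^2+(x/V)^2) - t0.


x/Vnmo = 562/3603 = 0.155981
(x/Vnmo)^2 = 0.02433
t0^2 = 0.625681
sqrt(0.625681 + 0.02433) = 0.806233
dt = 0.806233 - 0.791 = 0.015233

0.015233


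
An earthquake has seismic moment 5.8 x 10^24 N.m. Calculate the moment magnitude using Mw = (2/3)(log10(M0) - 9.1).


log10(M0) = log10(5.8 x 10^24) = 24.7634
Mw = 2/3 * (24.7634 - 9.1)
= 2/3 * 15.6634
= 10.44

10.44


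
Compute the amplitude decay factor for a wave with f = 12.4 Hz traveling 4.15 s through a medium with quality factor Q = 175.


pi*f*t/Q = pi*12.4*4.15/175 = 0.923808
A/A0 = exp(-0.923808) = 0.397004

0.397004


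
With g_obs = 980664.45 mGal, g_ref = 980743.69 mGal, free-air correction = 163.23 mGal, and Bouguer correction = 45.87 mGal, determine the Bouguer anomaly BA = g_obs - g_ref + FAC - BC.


BA = g_obs - g_ref + FAC - BC
= 980664.45 - 980743.69 + 163.23 - 45.87
= 38.12 mGal

38.12


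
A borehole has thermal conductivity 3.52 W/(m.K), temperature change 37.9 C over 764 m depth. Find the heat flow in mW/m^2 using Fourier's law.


q = k * dT / dz * 1000
= 3.52 * 37.9 / 764 * 1000
= 0.174618 * 1000
= 174.6178 mW/m^2

174.6178


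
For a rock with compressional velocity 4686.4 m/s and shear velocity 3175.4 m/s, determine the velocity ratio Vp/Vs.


Vp/Vs = 4686.4 / 3175.4
= 1.4758

1.4758


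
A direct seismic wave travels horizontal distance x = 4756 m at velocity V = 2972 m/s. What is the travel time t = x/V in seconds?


t = x / V
= 4756 / 2972
= 1.6003 s

1.6003


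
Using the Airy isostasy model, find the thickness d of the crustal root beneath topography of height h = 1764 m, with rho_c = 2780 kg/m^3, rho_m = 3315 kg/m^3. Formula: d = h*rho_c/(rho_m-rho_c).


rho_m - rho_c = 3315 - 2780 = 535
d = 1764 * 2780 / 535
= 4903920 / 535
= 9166.21 m

9166.21


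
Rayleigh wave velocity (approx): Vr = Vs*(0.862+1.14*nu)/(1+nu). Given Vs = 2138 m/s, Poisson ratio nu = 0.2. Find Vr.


Numerator factor = 0.862 + 1.14*0.2 = 1.09
Denominator = 1 + 0.2 = 1.2
Vr = 2138 * 1.09 / 1.2 = 1942.02 m/s

1942.02


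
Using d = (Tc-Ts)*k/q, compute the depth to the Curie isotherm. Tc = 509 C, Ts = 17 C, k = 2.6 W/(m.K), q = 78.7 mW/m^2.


T_Curie - T_surf = 509 - 17 = 492 C
Convert q to W/m^2: 78.7 mW/m^2 = 0.0787 W/m^2
d = 492 * 2.6 / 0.0787 = 16254.13 m

16254.13


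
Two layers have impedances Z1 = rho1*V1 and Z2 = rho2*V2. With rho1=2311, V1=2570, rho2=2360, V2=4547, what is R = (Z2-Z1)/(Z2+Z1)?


Z1 = 2311 * 2570 = 5939270
Z2 = 2360 * 4547 = 10730920
R = (10730920 - 5939270) / (10730920 + 5939270) = 4791650 / 16670190 = 0.2874

0.2874


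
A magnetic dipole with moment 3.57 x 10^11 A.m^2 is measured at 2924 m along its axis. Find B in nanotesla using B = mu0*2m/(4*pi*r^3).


m = 3.57 x 10^11 = 357000000000 A.m^2
2m = 714000000000 A.m^2
r^3 = 2924^3 = 24999545024
B = (4pi*10^-7) * 714000000000 / (4*pi * 24999545024) * 1e9
= 897238.861865 / 314153547961.94 * 1e9
= 2856.052 nT

2856.052


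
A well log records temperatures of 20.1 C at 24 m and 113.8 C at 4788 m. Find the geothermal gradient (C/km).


dT = 113.8 - 20.1 = 93.7 C
dz = 4788 - 24 = 4764 m
gradient = dT/dz * 1000 = 93.7/4764 * 1000 = 19.6683 C/km

19.6683


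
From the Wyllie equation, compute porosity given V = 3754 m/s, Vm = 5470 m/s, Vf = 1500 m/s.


1/V - 1/Vm = 1/3754 - 1/5470 = 8.357e-05
1/Vf - 1/Vm = 1/1500 - 1/5470 = 0.00048385
phi = 8.357e-05 / 0.00048385 = 0.1727

0.1727


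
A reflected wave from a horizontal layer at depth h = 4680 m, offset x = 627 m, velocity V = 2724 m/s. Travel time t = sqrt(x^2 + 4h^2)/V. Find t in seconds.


x^2 + 4h^2 = 627^2 + 4*4680^2 = 393129 + 87609600 = 88002729
sqrt(88002729) = 9380.977
t = 9380.977 / 2724 = 3.4438 s

3.4438


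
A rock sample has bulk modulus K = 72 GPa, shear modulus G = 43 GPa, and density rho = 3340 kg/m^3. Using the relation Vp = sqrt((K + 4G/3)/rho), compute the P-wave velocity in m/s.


First compute the effective modulus:
K + 4G/3 = 72e9 + 4*43e9/3 = 129333333333.33 Pa
Then divide by density:
129333333333.33 / 3340 = 38722554.8902 Pa/(kg/m^3)
Take the square root:
Vp = sqrt(38722554.8902) = 6222.74 m/s

6222.74


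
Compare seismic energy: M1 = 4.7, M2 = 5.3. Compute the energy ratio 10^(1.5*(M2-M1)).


M2 - M1 = 5.3 - 4.7 = 0.6
1.5 * 0.6 = 0.9
ratio = 10^0.9 = 7.94

7.94


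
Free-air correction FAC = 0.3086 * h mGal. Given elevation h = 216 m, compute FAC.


FAC = 0.3086 * h
= 0.3086 * 216
= 66.6576 mGal

66.6576


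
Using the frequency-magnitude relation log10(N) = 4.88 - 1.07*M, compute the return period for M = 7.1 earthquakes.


log10(N) = 4.88 - 1.07*7.1 = -2.717
N = 10^-2.717 = 0.001919
T = 1/N = 1/0.001919 = 521.1947 years

521.1947


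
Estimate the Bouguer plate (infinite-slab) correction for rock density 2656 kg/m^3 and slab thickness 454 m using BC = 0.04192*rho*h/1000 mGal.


BC = 0.04192 * rho * h / 1000
= 0.04192 * 2656 * 454 / 1000
= 50.5481 mGal

50.5481


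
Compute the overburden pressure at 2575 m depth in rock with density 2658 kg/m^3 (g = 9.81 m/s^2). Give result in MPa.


P = rho * g * z / 1e6
= 2658 * 9.81 * 2575 / 1e6
= 67143073.5 / 1e6
= 67.1431 MPa

67.1431


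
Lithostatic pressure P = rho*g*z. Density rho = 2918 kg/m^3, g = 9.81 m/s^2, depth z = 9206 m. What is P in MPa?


P = rho * g * z / 1e6
= 2918 * 9.81 * 9206 / 1e6
= 263527089.48 / 1e6
= 263.5271 MPa

263.5271


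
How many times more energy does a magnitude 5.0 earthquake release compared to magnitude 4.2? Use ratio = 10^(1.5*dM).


M2 - M1 = 5.0 - 4.2 = 0.8
1.5 * 0.8 = 1.2
ratio = 10^1.2 = 15.85

15.85


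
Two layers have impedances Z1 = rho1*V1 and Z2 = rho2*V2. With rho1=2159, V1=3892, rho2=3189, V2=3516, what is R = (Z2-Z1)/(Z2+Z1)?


Z1 = 2159 * 3892 = 8402828
Z2 = 3189 * 3516 = 11212524
R = (11212524 - 8402828) / (11212524 + 8402828) = 2809696 / 19615352 = 0.1432

0.1432


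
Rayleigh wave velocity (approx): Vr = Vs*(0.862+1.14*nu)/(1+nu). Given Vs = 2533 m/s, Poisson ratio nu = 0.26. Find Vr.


Numerator factor = 0.862 + 1.14*0.26 = 1.1584
Denominator = 1 + 0.26 = 1.26
Vr = 2533 * 1.1584 / 1.26 = 2328.75 m/s

2328.75


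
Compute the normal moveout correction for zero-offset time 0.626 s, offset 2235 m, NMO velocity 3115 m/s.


x/Vnmo = 2235/3115 = 0.717496
(x/Vnmo)^2 = 0.5148
t0^2 = 0.391876
sqrt(0.391876 + 0.5148) = 0.952196
dt = 0.952196 - 0.626 = 0.326196

0.326196


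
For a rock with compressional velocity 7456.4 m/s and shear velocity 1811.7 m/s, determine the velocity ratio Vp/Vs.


Vp/Vs = 7456.4 / 1811.7
= 4.1157

4.1157


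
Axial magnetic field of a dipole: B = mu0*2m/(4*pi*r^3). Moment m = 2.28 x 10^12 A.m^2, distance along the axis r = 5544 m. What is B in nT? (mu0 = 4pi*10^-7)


m = 2.28 x 10^12 = 2280000000000 A.m^2
2m = 4560000000000 A.m^2
r^3 = 5544^3 = 170400029184
B = (4pi*10^-7) * 4560000000000 / (4*pi * 170400029184) * 1e9
= 5730265.000148 / 2141309919423.76 * 1e9
= 2676.0559 nT

2676.0559


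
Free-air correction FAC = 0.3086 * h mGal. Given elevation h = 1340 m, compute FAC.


FAC = 0.3086 * h
= 0.3086 * 1340
= 413.524 mGal

413.524


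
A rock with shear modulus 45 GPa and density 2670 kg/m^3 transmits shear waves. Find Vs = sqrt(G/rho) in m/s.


Convert G to Pa: G = 45e9 Pa
Compute G/rho = 45e9 / 2670 = 16853932.5843
Vs = sqrt(16853932.5843) = 4105.35 m/s

4105.35


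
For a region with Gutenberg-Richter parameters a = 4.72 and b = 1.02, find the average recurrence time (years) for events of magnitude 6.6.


log10(N) = 4.72 - 1.02*6.6 = -2.012
N = 10^-2.012 = 0.009727
T = 1/N = 1/0.009727 = 102.8016 years

102.8016


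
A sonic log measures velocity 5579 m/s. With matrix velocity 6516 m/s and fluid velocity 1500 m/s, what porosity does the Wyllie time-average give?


1/V - 1/Vm = 1/5579 - 1/6516 = 2.578e-05
1/Vf - 1/Vm = 1/1500 - 1/6516 = 0.0005132
phi = 2.578e-05 / 0.0005132 = 0.0502

0.0502


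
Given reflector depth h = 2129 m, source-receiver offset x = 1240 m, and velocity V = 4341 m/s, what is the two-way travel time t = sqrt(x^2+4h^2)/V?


x^2 + 4h^2 = 1240^2 + 4*2129^2 = 1537600 + 18130564 = 19668164
sqrt(19668164) = 4434.8804
t = 4434.8804 / 4341 = 1.0216 s

1.0216


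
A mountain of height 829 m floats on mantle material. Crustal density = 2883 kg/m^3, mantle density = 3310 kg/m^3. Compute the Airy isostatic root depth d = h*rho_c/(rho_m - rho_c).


rho_m - rho_c = 3310 - 2883 = 427
d = 829 * 2883 / 427
= 2390007 / 427
= 5597.21 m

5597.21


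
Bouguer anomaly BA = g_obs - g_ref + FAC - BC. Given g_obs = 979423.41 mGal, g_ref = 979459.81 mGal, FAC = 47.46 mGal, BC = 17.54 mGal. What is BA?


BA = g_obs - g_ref + FAC - BC
= 979423.41 - 979459.81 + 47.46 - 17.54
= -6.48 mGal

-6.48


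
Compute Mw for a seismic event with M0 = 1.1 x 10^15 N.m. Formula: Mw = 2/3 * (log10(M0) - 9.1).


log10(M0) = log10(1.1 x 10^15) = 15.0414
Mw = 2/3 * (15.0414 - 9.1)
= 2/3 * 5.9414
= 3.96

3.96


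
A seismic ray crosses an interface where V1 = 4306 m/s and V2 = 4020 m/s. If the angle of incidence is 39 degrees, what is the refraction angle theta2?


sin(theta1) = sin(39 deg) = 0.62932
sin(theta2) = V2/V1 * sin(theta1) = 4020/4306 * 0.62932 = 0.587522
theta2 = arcsin(0.587522) = 35.9813 degrees

35.9813


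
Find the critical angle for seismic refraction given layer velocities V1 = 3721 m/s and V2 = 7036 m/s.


V1/V2 = 3721/7036 = 0.528852
theta_c = arcsin(0.528852) = 31.9279 degrees

31.9279


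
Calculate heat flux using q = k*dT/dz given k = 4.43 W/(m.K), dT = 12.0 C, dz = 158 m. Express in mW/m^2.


q = k * dT / dz * 1000
= 4.43 * 12.0 / 158 * 1000
= 0.336456 * 1000
= 336.4557 mW/m^2

336.4557


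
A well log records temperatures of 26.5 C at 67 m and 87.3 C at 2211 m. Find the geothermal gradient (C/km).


dT = 87.3 - 26.5 = 60.8 C
dz = 2211 - 67 = 2144 m
gradient = dT/dz * 1000 = 60.8/2144 * 1000 = 28.3582 C/km

28.3582


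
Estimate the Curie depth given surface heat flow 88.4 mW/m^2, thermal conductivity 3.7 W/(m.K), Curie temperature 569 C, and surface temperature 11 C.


T_Curie - T_surf = 569 - 11 = 558 C
Convert q to W/m^2: 88.4 mW/m^2 = 0.0884 W/m^2
d = 558 * 3.7 / 0.0884 = 23355.2 m

23355.2


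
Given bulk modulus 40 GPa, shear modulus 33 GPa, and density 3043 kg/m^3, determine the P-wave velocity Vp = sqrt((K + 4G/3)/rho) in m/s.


First compute the effective modulus:
K + 4G/3 = 40e9 + 4*33e9/3 = 84000000000.0 Pa
Then divide by density:
84000000000.0 / 3043 = 27604337.8245 Pa/(kg/m^3)
Take the square root:
Vp = sqrt(27604337.8245) = 5253.98 m/s

5253.98


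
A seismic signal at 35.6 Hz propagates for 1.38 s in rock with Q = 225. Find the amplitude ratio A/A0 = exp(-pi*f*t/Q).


pi*f*t/Q = pi*35.6*1.38/225 = 0.685956
A/A0 = exp(-0.685956) = 0.503608

0.503608


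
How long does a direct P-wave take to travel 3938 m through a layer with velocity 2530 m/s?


t = x / V
= 3938 / 2530
= 1.5565 s

1.5565


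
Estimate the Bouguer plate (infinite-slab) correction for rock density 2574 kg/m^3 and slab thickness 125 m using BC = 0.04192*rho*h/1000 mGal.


BC = 0.04192 * rho * h / 1000
= 0.04192 * 2574 * 125 / 1000
= 13.4878 mGal

13.4878


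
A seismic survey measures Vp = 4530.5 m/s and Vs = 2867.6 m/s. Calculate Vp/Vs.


Vp/Vs = 4530.5 / 2867.6
= 1.5799

1.5799


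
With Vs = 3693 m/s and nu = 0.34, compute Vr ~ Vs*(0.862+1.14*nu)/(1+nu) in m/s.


Numerator factor = 0.862 + 1.14*0.34 = 1.2496
Denominator = 1 + 0.34 = 1.34
Vr = 3693 * 1.2496 / 1.34 = 3443.86 m/s

3443.86


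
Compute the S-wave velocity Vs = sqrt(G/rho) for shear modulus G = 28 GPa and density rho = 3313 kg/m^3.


Convert G to Pa: G = 28e9 Pa
Compute G/rho = 28e9 / 3313 = 8451554.4823
Vs = sqrt(8451554.4823) = 2907.16 m/s

2907.16


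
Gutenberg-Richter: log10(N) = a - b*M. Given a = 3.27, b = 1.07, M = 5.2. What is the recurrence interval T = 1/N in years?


log10(N) = 3.27 - 1.07*5.2 = -2.294
N = 10^-2.294 = 0.005082
T = 1/N = 1/0.005082 = 196.7886 years

196.7886


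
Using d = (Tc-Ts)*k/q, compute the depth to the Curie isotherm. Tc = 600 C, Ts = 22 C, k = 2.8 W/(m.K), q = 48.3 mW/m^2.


T_Curie - T_surf = 600 - 22 = 578 C
Convert q to W/m^2: 48.3 mW/m^2 = 0.0483 W/m^2
d = 578 * 2.8 / 0.0483 = 33507.25 m

33507.25


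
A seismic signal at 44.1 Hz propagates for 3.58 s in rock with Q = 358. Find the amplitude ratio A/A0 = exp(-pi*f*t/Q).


pi*f*t/Q = pi*44.1*3.58/358 = 1.385442
A/A0 = exp(-1.385442) = 0.250213

0.250213


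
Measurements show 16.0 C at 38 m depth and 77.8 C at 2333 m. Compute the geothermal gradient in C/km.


dT = 77.8 - 16.0 = 61.8 C
dz = 2333 - 38 = 2295 m
gradient = dT/dz * 1000 = 61.8/2295 * 1000 = 26.9281 C/km

26.9281


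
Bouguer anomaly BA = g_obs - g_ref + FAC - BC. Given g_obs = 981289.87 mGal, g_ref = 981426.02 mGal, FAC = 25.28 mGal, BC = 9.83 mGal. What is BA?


BA = g_obs - g_ref + FAC - BC
= 981289.87 - 981426.02 + 25.28 - 9.83
= -120.7 mGal

-120.7


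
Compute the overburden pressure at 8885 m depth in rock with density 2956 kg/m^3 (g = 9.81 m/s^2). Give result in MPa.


P = rho * g * z / 1e6
= 2956 * 9.81 * 8885 / 1e6
= 257650428.6 / 1e6
= 257.6504 MPa

257.6504


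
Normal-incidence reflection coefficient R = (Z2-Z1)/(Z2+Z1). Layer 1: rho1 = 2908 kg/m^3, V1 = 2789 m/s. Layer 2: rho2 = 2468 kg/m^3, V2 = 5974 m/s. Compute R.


Z1 = 2908 * 2789 = 8110412
Z2 = 2468 * 5974 = 14743832
R = (14743832 - 8110412) / (14743832 + 8110412) = 6633420 / 22854244 = 0.2902

0.2902


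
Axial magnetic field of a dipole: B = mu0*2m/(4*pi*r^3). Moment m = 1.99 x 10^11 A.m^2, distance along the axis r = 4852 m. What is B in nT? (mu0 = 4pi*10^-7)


m = 1.99 x 10^11 = 199000000000 A.m^2
2m = 398000000000 A.m^2
r^3 = 4852^3 = 114225318208
B = (4pi*10^-7) * 398000000000 / (4*pi * 114225318208) * 1e9
= 500141.550451 / 1435397682144.84 * 1e9
= 348.4341 nT

348.4341


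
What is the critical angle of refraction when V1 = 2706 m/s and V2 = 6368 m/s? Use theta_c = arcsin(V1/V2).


V1/V2 = 2706/6368 = 0.424937
theta_c = arcsin(0.424937) = 25.1467 degrees

25.1467


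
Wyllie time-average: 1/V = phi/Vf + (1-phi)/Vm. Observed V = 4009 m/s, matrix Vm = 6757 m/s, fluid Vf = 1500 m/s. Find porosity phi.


1/V - 1/Vm = 1/4009 - 1/6757 = 0.00010144
1/Vf - 1/Vm = 1/1500 - 1/6757 = 0.00051867
phi = 0.00010144 / 0.00051867 = 0.1956

0.1956


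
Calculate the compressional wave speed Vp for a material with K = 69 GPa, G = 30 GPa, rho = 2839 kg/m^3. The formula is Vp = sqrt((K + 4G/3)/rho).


First compute the effective modulus:
K + 4G/3 = 69e9 + 4*30e9/3 = 109000000000.0 Pa
Then divide by density:
109000000000.0 / 2839 = 38393800.634 Pa/(kg/m^3)
Take the square root:
Vp = sqrt(38393800.634) = 6196.27 m/s

6196.27


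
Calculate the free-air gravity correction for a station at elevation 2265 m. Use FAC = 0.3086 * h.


FAC = 0.3086 * h
= 0.3086 * 2265
= 698.979 mGal

698.979


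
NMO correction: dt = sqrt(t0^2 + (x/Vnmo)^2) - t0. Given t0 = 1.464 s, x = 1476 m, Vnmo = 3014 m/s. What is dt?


x/Vnmo = 1476/3014 = 0.489715
(x/Vnmo)^2 = 0.23982
t0^2 = 2.143296
sqrt(2.143296 + 0.23982) = 1.543735
dt = 1.543735 - 1.464 = 0.079735

0.079735


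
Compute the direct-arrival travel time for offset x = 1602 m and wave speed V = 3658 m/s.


t = x / V
= 1602 / 3658
= 0.4379 s

0.4379


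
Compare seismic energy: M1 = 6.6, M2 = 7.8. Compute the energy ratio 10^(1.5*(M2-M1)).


M2 - M1 = 7.8 - 6.6 = 1.2
1.5 * 1.2 = 1.8
ratio = 10^1.8 = 63.1

63.1


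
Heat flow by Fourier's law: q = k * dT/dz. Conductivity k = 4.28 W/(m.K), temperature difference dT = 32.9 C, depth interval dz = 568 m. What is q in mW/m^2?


q = k * dT / dz * 1000
= 4.28 * 32.9 / 568 * 1000
= 0.247908 * 1000
= 247.9085 mW/m^2

247.9085


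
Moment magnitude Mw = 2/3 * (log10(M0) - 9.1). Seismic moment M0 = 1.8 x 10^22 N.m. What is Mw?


log10(M0) = log10(1.8 x 10^22) = 22.2553
Mw = 2/3 * (22.2553 - 9.1)
= 2/3 * 13.1553
= 8.77

8.77


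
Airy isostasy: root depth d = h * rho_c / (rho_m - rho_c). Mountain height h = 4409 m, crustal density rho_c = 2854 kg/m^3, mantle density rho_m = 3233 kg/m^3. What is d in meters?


rho_m - rho_c = 3233 - 2854 = 379
d = 4409 * 2854 / 379
= 12583286 / 379
= 33201.28 m

33201.28


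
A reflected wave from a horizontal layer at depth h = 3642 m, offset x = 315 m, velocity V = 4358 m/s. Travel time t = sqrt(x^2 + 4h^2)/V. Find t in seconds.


x^2 + 4h^2 = 315^2 + 4*3642^2 = 99225 + 53056656 = 53155881
sqrt(53155881) = 7290.808
t = 7290.808 / 4358 = 1.673 s

1.673


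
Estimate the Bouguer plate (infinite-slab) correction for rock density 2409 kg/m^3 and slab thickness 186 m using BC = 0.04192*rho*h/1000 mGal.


BC = 0.04192 * rho * h / 1000
= 0.04192 * 2409 * 186 / 1000
= 18.7833 mGal

18.7833


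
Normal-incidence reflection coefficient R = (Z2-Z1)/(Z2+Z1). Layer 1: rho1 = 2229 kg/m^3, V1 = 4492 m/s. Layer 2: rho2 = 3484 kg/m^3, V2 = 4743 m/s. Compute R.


Z1 = 2229 * 4492 = 10012668
Z2 = 3484 * 4743 = 16524612
R = (16524612 - 10012668) / (16524612 + 10012668) = 6511944 / 26537280 = 0.2454

0.2454


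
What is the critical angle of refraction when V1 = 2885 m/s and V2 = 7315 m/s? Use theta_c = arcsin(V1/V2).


V1/V2 = 2885/7315 = 0.394395
theta_c = arcsin(0.394395) = 23.2283 degrees

23.2283


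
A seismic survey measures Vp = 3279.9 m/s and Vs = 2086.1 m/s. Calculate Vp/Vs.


Vp/Vs = 3279.9 / 2086.1
= 1.5723

1.5723


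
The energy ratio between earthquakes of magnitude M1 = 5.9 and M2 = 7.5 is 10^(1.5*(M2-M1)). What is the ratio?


M2 - M1 = 7.5 - 5.9 = 1.6
1.5 * 1.6 = 2.4
ratio = 10^2.4 = 251.19

251.19


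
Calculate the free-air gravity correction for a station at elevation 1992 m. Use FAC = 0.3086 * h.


FAC = 0.3086 * h
= 0.3086 * 1992
= 614.7312 mGal

614.7312


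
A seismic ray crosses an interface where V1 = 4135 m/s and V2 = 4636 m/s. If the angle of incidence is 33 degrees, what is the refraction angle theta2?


sin(theta1) = sin(33 deg) = 0.544639
sin(theta2) = V2/V1 * sin(theta1) = 4636/4135 * 0.544639 = 0.610628
theta2 = arcsin(0.610628) = 37.6349 degrees

37.6349


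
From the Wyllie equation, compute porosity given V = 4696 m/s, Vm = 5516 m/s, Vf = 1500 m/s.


1/V - 1/Vm = 1/4696 - 1/5516 = 3.166e-05
1/Vf - 1/Vm = 1/1500 - 1/5516 = 0.00048538
phi = 3.166e-05 / 0.00048538 = 0.0652

0.0652


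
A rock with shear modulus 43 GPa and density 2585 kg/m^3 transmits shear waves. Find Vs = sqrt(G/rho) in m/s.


Convert G to Pa: G = 43e9 Pa
Compute G/rho = 43e9 / 2585 = 16634429.4004
Vs = sqrt(16634429.4004) = 4078.53 m/s

4078.53


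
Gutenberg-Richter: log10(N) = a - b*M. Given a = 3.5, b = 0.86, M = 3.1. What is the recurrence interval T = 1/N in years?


log10(N) = 3.5 - 0.86*3.1 = 0.834
N = 10^0.834 = 6.823387
T = 1/N = 1/6.823387 = 0.1466 years

0.1466


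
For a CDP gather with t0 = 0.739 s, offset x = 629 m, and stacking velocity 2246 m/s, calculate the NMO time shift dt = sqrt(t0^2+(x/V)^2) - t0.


x/Vnmo = 629/2246 = 0.280053
(x/Vnmo)^2 = 0.07843
t0^2 = 0.546121
sqrt(0.546121 + 0.07843) = 0.790285
dt = 0.790285 - 0.739 = 0.051285

0.051285


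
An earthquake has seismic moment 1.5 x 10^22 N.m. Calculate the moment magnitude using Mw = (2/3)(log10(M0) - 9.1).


log10(M0) = log10(1.5 x 10^22) = 22.1761
Mw = 2/3 * (22.1761 - 9.1)
= 2/3 * 13.0761
= 8.72

8.72


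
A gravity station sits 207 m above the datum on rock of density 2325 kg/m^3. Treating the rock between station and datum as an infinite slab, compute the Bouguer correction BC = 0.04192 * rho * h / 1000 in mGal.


BC = 0.04192 * rho * h / 1000
= 0.04192 * 2325 * 207 / 1000
= 20.175 mGal

20.175


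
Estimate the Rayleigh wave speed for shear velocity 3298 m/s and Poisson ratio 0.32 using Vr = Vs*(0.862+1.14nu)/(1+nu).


Numerator factor = 0.862 + 1.14*0.32 = 1.2268
Denominator = 1 + 0.32 = 1.32
Vr = 3298 * 1.2268 / 1.32 = 3065.14 m/s

3065.14


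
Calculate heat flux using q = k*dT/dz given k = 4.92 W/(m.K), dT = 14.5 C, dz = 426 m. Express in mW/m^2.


q = k * dT / dz * 1000
= 4.92 * 14.5 / 426 * 1000
= 0.167465 * 1000
= 167.4648 mW/m^2

167.4648


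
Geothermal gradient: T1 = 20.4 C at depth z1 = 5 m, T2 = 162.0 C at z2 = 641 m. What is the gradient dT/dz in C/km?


dT = 162.0 - 20.4 = 141.6 C
dz = 641 - 5 = 636 m
gradient = dT/dz * 1000 = 141.6/636 * 1000 = 222.6415 C/km

222.6415


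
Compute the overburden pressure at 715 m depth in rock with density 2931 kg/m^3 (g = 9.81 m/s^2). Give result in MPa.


P = rho * g * z / 1e6
= 2931 * 9.81 * 715 / 1e6
= 20558473.65 / 1e6
= 20.5585 MPa

20.5585


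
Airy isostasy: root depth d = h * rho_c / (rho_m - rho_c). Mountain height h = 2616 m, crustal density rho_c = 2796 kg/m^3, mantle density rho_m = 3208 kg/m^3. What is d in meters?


rho_m - rho_c = 3208 - 2796 = 412
d = 2616 * 2796 / 412
= 7314336 / 412
= 17753.24 m

17753.24


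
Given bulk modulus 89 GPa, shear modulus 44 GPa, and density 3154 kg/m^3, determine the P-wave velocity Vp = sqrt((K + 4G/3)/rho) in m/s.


First compute the effective modulus:
K + 4G/3 = 89e9 + 4*44e9/3 = 147666666666.67 Pa
Then divide by density:
147666666666.67 / 3154 = 46818854.3648 Pa/(kg/m^3)
Take the square root:
Vp = sqrt(46818854.3648) = 6842.43 m/s

6842.43


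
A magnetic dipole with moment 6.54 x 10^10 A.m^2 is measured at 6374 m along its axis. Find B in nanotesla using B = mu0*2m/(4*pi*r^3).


m = 6.54 x 10^10 = 65400000000 A.m^2
2m = 130800000000 A.m^2
r^3 = 6374^3 = 258962081624
B = (4pi*10^-7) * 130800000000 / (4*pi * 258962081624) * 1e9
= 164368.127636 / 3254213492753.12 * 1e9
= 50.5093 nT

50.5093


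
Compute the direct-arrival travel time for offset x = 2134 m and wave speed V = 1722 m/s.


t = x / V
= 2134 / 1722
= 1.2393 s

1.2393


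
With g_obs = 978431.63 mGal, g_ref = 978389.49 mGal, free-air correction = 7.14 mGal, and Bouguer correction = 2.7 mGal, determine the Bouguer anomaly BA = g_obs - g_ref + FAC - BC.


BA = g_obs - g_ref + FAC - BC
= 978431.63 - 978389.49 + 7.14 - 2.7
= 46.58 mGal

46.58


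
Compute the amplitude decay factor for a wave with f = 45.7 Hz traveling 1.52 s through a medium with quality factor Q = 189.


pi*f*t/Q = pi*45.7*1.52/189 = 1.154643
A/A0 = exp(-1.154643) = 0.31517

0.31517


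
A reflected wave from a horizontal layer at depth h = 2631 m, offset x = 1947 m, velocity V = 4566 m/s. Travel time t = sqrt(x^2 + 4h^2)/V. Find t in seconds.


x^2 + 4h^2 = 1947^2 + 4*2631^2 = 3790809 + 27688644 = 31479453
sqrt(31479453) = 5610.6553
t = 5610.6553 / 4566 = 1.2288 s

1.2288


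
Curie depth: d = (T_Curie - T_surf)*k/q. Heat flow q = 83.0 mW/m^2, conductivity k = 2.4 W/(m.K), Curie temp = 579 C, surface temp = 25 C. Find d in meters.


T_Curie - T_surf = 579 - 25 = 554 C
Convert q to W/m^2: 83.0 mW/m^2 = 0.083 W/m^2
d = 554 * 2.4 / 0.083 = 16019.28 m

16019.28


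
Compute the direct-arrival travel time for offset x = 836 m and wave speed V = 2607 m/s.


t = x / V
= 836 / 2607
= 0.3207 s

0.3207


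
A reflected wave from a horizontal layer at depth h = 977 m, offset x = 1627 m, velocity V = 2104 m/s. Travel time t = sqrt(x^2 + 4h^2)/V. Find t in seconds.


x^2 + 4h^2 = 1627^2 + 4*977^2 = 2647129 + 3818116 = 6465245
sqrt(6465245) = 2542.6846
t = 2542.6846 / 2104 = 1.2085 s

1.2085


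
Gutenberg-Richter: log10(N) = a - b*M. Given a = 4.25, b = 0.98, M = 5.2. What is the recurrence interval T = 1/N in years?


log10(N) = 4.25 - 0.98*5.2 = -0.846
N = 10^-0.846 = 0.142561
T = 1/N = 1/0.142561 = 7.0146 years

7.0146


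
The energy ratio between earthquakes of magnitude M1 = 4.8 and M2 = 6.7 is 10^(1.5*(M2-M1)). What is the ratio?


M2 - M1 = 6.7 - 4.8 = 1.9
1.5 * 1.9 = 2.85
ratio = 10^2.85 = 707.95

707.95


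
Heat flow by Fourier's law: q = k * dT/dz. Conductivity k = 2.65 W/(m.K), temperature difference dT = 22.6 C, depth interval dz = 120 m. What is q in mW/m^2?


q = k * dT / dz * 1000
= 2.65 * 22.6 / 120 * 1000
= 0.499083 * 1000
= 499.0833 mW/m^2

499.0833


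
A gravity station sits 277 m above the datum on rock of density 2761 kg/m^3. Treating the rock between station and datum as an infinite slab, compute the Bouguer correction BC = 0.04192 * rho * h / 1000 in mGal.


BC = 0.04192 * rho * h / 1000
= 0.04192 * 2761 * 277 / 1000
= 32.0603 mGal

32.0603


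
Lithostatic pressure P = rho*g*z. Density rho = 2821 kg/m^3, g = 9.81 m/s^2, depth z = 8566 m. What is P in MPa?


P = rho * g * z / 1e6
= 2821 * 9.81 * 8566 / 1e6
= 237055569.66 / 1e6
= 237.0556 MPa

237.0556


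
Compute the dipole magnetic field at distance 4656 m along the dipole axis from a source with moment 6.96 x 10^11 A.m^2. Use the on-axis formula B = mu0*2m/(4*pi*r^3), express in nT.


m = 6.96 x 10^11 = 696000000000 A.m^2
2m = 1392000000000 A.m^2
r^3 = 4656^3 = 100934332416
B = (4pi*10^-7) * 1392000000000 / (4*pi * 100934332416) * 1e9
= 1749238.789519 / 1268378228852.38 * 1e9
= 1379.1145 nT

1379.1145
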